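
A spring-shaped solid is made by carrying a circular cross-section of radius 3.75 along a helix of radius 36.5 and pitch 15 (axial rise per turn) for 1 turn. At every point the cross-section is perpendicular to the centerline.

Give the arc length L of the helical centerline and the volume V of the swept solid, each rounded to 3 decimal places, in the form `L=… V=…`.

2πR = 2π·36.5 = 229.336264
per-turn = √(229.336264² + 15²) = √(52595.1219 + 225) = √52820.1219 = 229.826286
L = 1 × 229.826286 = 229.826286
V = π·3.75² × L = 44.178647 × 229.826286 = 10153.414301

L=229.826 V=10153.414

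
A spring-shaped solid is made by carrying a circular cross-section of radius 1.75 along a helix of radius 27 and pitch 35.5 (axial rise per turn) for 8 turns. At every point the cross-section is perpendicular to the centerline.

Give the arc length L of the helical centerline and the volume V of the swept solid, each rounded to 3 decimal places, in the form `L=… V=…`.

2πR = 2π·27 = 169.646003
per-turn = √(169.646003² + 35.5²) = √(28779.7664 + 1260.25) = √30040.0164 = 173.320560
L = 8 × 173.320560 = 1386.564478
V = π·1.75² × L = 9.621128 × 1386.564478 = 13340.313632

L=1386.564 V=13340.314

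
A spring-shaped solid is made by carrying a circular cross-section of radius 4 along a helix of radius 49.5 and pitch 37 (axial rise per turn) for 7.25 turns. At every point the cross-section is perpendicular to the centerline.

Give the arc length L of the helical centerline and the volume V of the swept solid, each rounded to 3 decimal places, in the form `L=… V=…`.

2πR = 2π·49.5 = 311.017673
per-turn = √(311.017673² + 37²) = √(96731.9927 + 1369) = √98100.9927 = 313.210780
L = 7.25 × 313.210780 = 2270.778155
V = π·4² × L = 50.265482 × 2270.778155 = 114141.759531

L=2270.778 V=114141.760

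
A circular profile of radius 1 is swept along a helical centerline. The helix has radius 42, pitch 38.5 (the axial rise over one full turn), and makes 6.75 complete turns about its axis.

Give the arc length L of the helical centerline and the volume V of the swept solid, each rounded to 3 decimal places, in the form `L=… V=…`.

2πR = 2π·42 = 263.893783
per-turn = √(263.893783² + 38.5²) = √(69639.9287 + 1482.25) = √71122.1787 = 266.687418
L = 6.75 × 266.687418 = 1800.140068
V = π·1² × L = 3.141593 × 1800.140068 = 5655.306814

L=1800.140 V=5655.307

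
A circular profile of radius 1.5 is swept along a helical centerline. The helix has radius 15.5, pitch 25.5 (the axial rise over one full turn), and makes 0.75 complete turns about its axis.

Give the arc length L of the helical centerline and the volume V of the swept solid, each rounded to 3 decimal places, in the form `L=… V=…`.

L=75.504 V=533.709

2πR = 2π·15.5 = 97.389372
per-turn = √(97.389372² + 25.5²) = √(9484.6898 + 650.25) = √10134.9398 = 100.672438
L = 0.75 × 100.672438 = 75.504329
V = π·1.5² × L = 7.068583 × 75.504329 = 533.708650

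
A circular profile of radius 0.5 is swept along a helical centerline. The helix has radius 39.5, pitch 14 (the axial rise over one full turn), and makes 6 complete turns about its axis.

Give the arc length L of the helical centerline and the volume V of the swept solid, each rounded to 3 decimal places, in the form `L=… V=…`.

L=1491.482 V=1171.407

2πR = 2π·39.5 = 248.185820
per-turn = √(248.185820² + 14²) = √(61596.2011 + 196) = √61792.2011 = 248.580371
L = 6 × 248.580371 = 1491.482229
V = π·0.5² × L = 0.785398 × 1491.482229 = 1171.407403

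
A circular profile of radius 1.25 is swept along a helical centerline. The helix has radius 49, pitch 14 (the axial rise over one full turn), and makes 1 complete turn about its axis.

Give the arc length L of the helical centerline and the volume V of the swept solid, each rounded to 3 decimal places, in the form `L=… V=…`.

2πR = 2π·49 = 307.876080
per-turn = √(307.876080² + 14²) = √(94787.6807 + 196) = √94983.6807 = 308.194226
L = 1 × 308.194226 = 308.194226
V = π·1.25² × L = 4.908739 × 308.194226 = 1512.844867

L=308.194 V=1512.845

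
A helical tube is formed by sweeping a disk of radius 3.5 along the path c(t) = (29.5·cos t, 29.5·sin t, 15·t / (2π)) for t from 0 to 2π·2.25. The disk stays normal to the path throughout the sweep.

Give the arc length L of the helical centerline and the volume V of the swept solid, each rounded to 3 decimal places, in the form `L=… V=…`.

2πR = 2π·29.5 = 185.353967
per-turn = √(185.353967² + 15²) = √(34356.0929 + 225) = √34581.0929 = 185.959923
L = 2.25 × 185.959923 = 418.409826
V = π·3.5² × L = 38.484510 × 418.409826 = 16102.297155

L=418.410 V=16102.297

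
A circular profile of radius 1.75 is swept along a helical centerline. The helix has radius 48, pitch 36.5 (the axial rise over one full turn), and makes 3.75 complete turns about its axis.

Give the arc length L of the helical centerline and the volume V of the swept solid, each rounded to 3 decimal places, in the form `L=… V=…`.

L=1139.226 V=10960.637

2πR = 2π·48 = 301.592895
per-turn = √(301.592895² + 36.5²) = √(90958.2742 + 1332.25) = √92290.5242 = 303.793555
L = 3.75 × 303.793555 = 1139.225832
V = π·1.75² × L = 9.621128 × 1139.225832 = 10960.636982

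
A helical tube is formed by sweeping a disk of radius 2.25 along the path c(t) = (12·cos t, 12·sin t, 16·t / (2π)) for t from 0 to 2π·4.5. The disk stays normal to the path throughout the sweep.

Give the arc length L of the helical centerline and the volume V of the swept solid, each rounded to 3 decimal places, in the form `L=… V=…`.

2πR = 2π·12 = 75.398224
per-turn = √(75.398224² + 16²) = √(5684.8921 + 256) = √5940.8921 = 77.077183
L = 4.5 × 77.077183 = 346.847323
V = π·2.25² × L = 15.904313 × 346.847323 = 5516.368328

L=346.847 V=5516.368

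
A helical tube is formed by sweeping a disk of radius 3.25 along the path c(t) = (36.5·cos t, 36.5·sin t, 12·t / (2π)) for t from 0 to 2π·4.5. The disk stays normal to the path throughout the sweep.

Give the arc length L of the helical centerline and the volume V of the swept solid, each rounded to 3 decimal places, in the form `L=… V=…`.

2πR = 2π·36.5 = 229.336264
per-turn = √(229.336264² + 12²) = √(52595.1219 + 144) = √52739.1219 = 229.649999
L = 4.5 × 229.649999 = 1033.424994
V = π·3.25² × L = 33.183072 × 1033.424994 = 34292.216388

L=1033.425 V=34292.216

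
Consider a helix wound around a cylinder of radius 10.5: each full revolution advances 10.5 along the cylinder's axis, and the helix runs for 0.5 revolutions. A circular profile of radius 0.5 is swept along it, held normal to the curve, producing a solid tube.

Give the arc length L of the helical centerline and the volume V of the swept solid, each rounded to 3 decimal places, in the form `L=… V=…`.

2πR = 2π·10.5 = 65.973446
per-turn = √(65.973446² + 10.5²) = √(4352.4955 + 110.25) = √4462.7455 = 66.803784
L = 0.5 × 66.803784 = 33.401892
V = π·0.5² × L = 0.785398 × 33.401892 = 26.233785

L=33.402 V=26.234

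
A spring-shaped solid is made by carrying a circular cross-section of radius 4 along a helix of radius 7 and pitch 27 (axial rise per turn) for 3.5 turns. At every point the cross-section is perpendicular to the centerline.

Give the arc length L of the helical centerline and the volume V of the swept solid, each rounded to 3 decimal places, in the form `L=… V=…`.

2πR = 2π·7 = 43.982297
per-turn = √(43.982297² + 27²) = √(1934.4425 + 729) = √2663.4425 = 51.608550
L = 3.5 × 51.608550 = 180.629926
V = π·4² × L = 50.265482 × 180.629926 = 9079.450377

L=180.630 V=9079.450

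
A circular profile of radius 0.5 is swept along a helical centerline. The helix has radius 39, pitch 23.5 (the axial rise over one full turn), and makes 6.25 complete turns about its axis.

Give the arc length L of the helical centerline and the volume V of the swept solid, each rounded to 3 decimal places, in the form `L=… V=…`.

2πR = 2π·39 = 245.044227
per-turn = √(245.044227² + 23.5²) = √(60046.6732 + 552.25) = √60598.9232 = 246.168485
L = 6.25 × 246.168485 = 1538.553033
V = π·0.5² × L = 0.785398 × 1538.553033 = 1208.376727

L=1538.553 V=1208.377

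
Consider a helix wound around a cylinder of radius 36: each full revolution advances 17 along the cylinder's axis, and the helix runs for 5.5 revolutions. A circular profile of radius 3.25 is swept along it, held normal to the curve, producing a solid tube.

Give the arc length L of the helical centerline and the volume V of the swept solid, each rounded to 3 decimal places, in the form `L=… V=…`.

2πR = 2π·36 = 226.194671
per-turn = √(226.194671² + 17²) = √(51164.0292 + 289) = √51453.0292 = 226.832602
L = 5.5 × 226.832602 = 1247.579310
V = π·3.25² × L = 33.183072 × 1247.579310 = 41398.514560

L=1247.579 V=41398.515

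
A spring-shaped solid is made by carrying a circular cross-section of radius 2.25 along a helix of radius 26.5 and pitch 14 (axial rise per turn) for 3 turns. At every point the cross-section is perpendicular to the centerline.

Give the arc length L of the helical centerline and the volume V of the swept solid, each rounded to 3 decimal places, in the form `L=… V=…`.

L=501.276 V=7972.448

2πR = 2π·26.5 = 166.504411
per-turn = √(166.504411² + 14²) = √(27723.7188 + 196) = √27919.7188 = 167.091947
L = 3 × 167.091947 = 501.275841
V = π·2.25² × L = 15.904313 × 501.275841 = 7972.447780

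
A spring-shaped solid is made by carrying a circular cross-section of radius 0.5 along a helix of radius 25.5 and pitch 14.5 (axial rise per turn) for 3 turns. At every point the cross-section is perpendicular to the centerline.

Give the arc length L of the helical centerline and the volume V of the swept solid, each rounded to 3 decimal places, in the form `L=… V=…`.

L=482.628 V=379.055

2πR = 2π·25.5 = 160.221225
per-turn = √(160.221225² + 14.5²) = √(25670.8410 + 210.25) = √25881.0910 = 160.876011
L = 3 × 160.876011 = 482.628034
V = π·0.5² × L = 0.785398 × 482.628034 = 379.055172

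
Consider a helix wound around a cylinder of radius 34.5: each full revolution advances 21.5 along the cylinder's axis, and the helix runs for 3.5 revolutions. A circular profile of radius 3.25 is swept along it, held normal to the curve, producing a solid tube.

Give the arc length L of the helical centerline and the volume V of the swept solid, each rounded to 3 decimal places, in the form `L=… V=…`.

L=762.417 V=25299.348

2πR = 2π·34.5 = 216.769893
per-turn = √(216.769893² + 21.5²) = √(46989.1866 + 462.25) = √47451.4366 = 217.833506
L = 3.5 × 217.833506 = 762.417273
V = π·3.25² × L = 33.183072 × 762.417273 = 25299.347563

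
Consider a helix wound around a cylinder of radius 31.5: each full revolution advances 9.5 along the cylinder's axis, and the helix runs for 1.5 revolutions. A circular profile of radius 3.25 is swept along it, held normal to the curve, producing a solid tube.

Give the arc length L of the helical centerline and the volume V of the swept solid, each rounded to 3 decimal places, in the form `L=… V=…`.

L=297.222 V=9862.749

2πR = 2π·31.5 = 197.920337
per-turn = √(197.920337² + 9.5²) = √(39172.4599 + 90.25) = √39262.7099 = 198.148202
L = 1.5 × 198.148202 = 297.222303
V = π·3.25² × L = 33.183072 × 297.222303 = 9862.749189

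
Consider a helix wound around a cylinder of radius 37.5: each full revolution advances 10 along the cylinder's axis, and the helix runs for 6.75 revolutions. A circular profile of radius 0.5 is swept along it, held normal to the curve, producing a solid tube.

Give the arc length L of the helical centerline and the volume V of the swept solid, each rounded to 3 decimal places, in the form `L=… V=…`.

2πR = 2π·37.5 = 235.619449
per-turn = √(235.619449² + 10²) = √(55516.5248 + 100) = √55616.5248 = 235.831560
L = 6.75 × 235.831560 = 1591.863031
V = π·0.5² × L = 0.785398 × 1591.863031 = 1250.246301

L=1591.863 V=1250.246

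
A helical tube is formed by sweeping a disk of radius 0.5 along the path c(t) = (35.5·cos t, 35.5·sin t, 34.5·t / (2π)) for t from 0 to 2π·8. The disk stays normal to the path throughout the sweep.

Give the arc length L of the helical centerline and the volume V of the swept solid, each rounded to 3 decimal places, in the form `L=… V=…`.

2πR = 2π·35.5 = 223.053078
per-turn = √(223.053078² + 34.5²) = √(49752.6758 + 1190.25) = √50942.9258 = 225.705396
L = 8 × 225.705396 = 1805.643168
V = π·0.5² × L = 0.785398 × 1805.643168 = 1418.148828

L=1805.643 V=1418.149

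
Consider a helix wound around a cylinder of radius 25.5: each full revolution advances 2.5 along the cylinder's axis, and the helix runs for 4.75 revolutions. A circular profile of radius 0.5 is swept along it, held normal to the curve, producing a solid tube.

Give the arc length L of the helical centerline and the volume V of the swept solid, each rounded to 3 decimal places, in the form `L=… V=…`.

2πR = 2π·25.5 = 160.221225
per-turn = √(160.221225² + 2.5²) = √(25670.8410 + 6.25) = √25677.0910 = 160.240728
L = 4.75 × 160.240728 = 761.143460
V = π·0.5² × L = 0.785398 × 761.143460 = 597.800676

L=761.143 V=597.801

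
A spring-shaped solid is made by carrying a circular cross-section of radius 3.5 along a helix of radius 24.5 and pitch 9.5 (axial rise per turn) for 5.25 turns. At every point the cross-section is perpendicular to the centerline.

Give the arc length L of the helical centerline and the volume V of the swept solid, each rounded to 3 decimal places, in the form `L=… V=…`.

L=809.712 V=31161.378

2πR = 2π·24.5 = 153.938040
per-turn = √(153.938040² + 9.5²) = √(23696.9202 + 90.25) = √23787.1702 = 154.230899
L = 5.25 × 154.230899 = 809.712219
V = π·3.5² × L = 38.484510 × 809.712219 = 31161.377998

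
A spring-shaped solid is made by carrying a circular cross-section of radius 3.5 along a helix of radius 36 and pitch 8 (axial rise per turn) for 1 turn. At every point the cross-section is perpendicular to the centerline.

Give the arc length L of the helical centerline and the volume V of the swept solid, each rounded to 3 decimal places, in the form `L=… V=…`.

2πR = 2π·36 = 226.194671
per-turn = √(226.194671² + 8²) = √(51164.0292 + 64) = √51228.0292 = 226.336098
L = 1 × 226.336098 = 226.336098
V = π·3.5² × L = 38.484510 × 226.336098 = 8710.433825

L=226.336 V=8710.434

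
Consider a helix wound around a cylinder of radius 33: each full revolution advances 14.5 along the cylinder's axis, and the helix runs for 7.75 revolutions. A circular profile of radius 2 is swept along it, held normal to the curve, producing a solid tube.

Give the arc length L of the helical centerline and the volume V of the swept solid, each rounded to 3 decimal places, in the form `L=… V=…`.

L=1610.849 V=20242.527

2πR = 2π·33 = 207.345115
per-turn = √(207.345115² + 14.5²) = √(42991.9968 + 210.25) = √43202.2468 = 207.851502
L = 7.75 × 207.851502 = 1610.849138
V = π·2² × L = 12.566371 × 1610.849138 = 20242.527277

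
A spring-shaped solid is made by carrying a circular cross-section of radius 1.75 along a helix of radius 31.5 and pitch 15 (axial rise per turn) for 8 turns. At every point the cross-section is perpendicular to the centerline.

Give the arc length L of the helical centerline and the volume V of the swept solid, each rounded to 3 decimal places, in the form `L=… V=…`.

2πR = 2π·31.5 = 197.920337
per-turn = √(197.920337² + 15²) = √(39172.4599 + 225) = √39397.4599 = 198.487934
L = 8 × 198.487934 = 1587.903470
V = π·1.75² × L = 9.621128 × 1587.903470 = 15277.421750

L=1587.903 V=15277.422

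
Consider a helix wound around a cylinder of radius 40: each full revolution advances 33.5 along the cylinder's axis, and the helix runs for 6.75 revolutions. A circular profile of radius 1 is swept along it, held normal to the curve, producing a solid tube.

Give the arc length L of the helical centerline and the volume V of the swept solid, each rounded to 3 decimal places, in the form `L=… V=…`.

L=1711.464 V=5376.723

2πR = 2π·40 = 251.327412
per-turn = √(251.327412² + 33.5²) = √(63165.4682 + 1122.25) = √64287.7182 = 253.550228
L = 6.75 × 253.550228 = 1711.464040
V = π·1² × L = 3.141593 × 1711.464040 = 5376.722854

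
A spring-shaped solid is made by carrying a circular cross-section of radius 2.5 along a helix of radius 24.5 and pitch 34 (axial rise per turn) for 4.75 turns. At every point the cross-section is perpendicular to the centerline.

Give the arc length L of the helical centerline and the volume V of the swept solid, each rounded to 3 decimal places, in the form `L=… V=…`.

2πR = 2π·24.5 = 153.938040
per-turn = √(153.938040² + 34²) = √(23696.9202 + 1156) = √24852.9202 = 157.648090
L = 4.75 × 157.648090 = 748.828426
V = π·2.5² × L = 19.634954 × 748.828426 = 14703.211758

L=748.828 V=14703.212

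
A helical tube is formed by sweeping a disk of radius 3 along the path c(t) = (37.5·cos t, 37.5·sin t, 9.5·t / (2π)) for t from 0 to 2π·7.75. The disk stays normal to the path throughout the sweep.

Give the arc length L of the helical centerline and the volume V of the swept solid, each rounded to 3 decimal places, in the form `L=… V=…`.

2πR = 2π·37.5 = 235.619449
per-turn = √(235.619449² + 9.5²) = √(55516.5248 + 90.25) = √55606.7748 = 235.810888
L = 7.75 × 235.810888 = 1827.534380
V = π·3² × L = 28.274334 × 1827.534380 = 51672.317232

L=1827.534 V=51672.317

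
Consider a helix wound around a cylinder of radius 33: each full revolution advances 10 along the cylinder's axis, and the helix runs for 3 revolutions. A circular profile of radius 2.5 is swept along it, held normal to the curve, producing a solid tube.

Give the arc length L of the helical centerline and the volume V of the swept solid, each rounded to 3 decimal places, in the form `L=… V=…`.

2πR = 2π·33 = 207.345115
per-turn = √(207.345115² + 10²) = √(42991.9968 + 100) = √43091.9968 = 207.586119
L = 3 × 207.586119 = 622.758357
V = π·2.5² × L = 19.634954 × 622.758357 = 12227.831741

L=622.758 V=12227.832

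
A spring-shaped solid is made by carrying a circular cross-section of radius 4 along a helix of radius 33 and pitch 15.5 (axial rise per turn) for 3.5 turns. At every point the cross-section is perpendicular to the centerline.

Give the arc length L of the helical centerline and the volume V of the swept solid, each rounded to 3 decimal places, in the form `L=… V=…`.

2πR = 2π·33 = 207.345115
per-turn = √(207.345115² + 15.5²) = √(42991.9968 + 240.25) = √43232.2468 = 207.923656
L = 3.5 × 207.923656 = 727.732796
V = π·4² × L = 50.265482 × 727.732796 = 36579.840111

L=727.733 V=36579.840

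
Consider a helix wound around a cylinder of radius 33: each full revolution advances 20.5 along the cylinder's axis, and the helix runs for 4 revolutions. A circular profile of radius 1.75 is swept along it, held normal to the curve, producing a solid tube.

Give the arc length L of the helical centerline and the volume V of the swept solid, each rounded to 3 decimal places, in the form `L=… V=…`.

L=833.424 V=8018.481

2πR = 2π·33 = 207.345115
per-turn = √(207.345115² + 20.5²) = √(42991.9968 + 420.25) = √43412.2468 = 208.356058
L = 4 × 208.356058 = 833.424231
V = π·1.75² × L = 9.621128 × 833.424231 = 8018.480787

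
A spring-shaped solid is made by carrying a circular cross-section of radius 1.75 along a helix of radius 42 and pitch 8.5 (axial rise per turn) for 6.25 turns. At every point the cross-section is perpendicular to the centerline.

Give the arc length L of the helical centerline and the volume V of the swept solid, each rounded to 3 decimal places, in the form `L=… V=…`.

2πR = 2π·42 = 263.893783
per-turn = √(263.893783² + 8.5²) = √(69639.9287 + 72.25) = √69712.1787 = 264.030640
L = 6.25 × 264.030640 = 1650.191498
V = π·1.75² × L = 9.621128 × 1650.191498 = 15876.702800

L=1650.191 V=15876.703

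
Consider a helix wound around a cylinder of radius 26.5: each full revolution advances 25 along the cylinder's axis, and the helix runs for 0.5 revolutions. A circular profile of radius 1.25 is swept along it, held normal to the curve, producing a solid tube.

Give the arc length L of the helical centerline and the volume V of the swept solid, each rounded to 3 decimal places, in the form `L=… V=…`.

2πR = 2π·26.5 = 166.504411
per-turn = √(166.504411² + 25²) = √(27723.7188 + 625) = √28348.7188 = 168.370778
L = 0.5 × 168.370778 = 84.185389
V = π·1.25² × L = 4.908739 × 84.185389 = 413.244061

L=84.185 V=413.244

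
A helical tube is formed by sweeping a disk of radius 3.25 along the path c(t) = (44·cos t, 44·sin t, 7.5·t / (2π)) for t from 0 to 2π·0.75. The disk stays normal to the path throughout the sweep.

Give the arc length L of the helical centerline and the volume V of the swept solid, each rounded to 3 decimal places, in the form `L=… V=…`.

L=207.421 V=6882.879

2πR = 2π·44 = 276.460154
per-turn = √(276.460154² + 7.5²) = √(76430.2165 + 56.25) = √76486.4665 = 276.561867
L = 0.75 × 276.561867 = 207.421401
V = π·3.25² × L = 33.183072 × 207.421401 = 6882.879352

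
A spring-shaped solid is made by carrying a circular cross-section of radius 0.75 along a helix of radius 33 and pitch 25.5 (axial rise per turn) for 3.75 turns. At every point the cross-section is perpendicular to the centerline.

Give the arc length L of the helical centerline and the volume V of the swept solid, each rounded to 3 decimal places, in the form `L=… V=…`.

L=783.402 V=1384.386

2πR = 2π·33 = 207.345115
per-turn = √(207.345115² + 25.5²) = √(42991.9968 + 650.25) = √43642.2468 = 208.907268
L = 3.75 × 208.907268 = 783.402256
V = π·0.75² × L = 1.767146 × 783.402256 = 1384.386060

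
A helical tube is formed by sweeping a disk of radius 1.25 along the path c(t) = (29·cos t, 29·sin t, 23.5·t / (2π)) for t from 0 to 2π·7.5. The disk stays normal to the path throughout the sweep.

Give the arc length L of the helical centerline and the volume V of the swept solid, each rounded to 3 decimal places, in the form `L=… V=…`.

L=1377.911 V=6763.807

2πR = 2π·29 = 182.212374
per-turn = √(182.212374² + 23.5²) = √(33201.3492 + 552.25) = √33753.5992 = 183.721526
L = 7.5 × 183.721526 = 1377.911447
V = π·1.25² × L = 4.908739 × 1377.911447 = 6763.806998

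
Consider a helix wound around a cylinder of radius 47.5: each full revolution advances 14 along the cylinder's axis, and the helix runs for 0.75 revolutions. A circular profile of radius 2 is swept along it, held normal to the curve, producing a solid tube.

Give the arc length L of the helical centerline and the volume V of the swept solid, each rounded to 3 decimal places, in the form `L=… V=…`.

L=224.085 V=2815.930

2πR = 2π·47.5 = 298.451302
per-turn = √(298.451302² + 14²) = √(89073.1797 + 196) = √89269.1797 = 298.779483
L = 0.75 × 298.779483 = 224.084613
V = π·2² × L = 12.566371 × 224.084613 = 2815.930291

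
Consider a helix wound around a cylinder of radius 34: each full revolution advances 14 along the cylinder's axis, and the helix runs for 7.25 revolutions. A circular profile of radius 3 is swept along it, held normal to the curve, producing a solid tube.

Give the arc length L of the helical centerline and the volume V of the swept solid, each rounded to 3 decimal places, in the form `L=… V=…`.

L=1552.127 V=43885.371

2πR = 2π·34 = 213.628300
per-turn = √(213.628300² + 14²) = √(45637.0508 + 196) = √45833.0508 = 214.086550
L = 7.25 × 214.086550 = 1552.127485
V = π·3² × L = 28.274334 × 1552.127485 = 43885.370742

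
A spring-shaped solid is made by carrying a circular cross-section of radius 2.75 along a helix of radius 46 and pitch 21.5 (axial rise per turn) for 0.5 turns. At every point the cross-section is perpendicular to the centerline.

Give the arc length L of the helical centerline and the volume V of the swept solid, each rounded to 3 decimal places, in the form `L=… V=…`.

2πR = 2π·46 = 289.026524
per-turn = √(289.026524² + 21.5²) = √(83536.3317 + 462.25) = √83998.5817 = 289.825088
L = 0.5 × 289.825088 = 144.912544
V = π·2.75² × L = 23.758294 × 144.912544 = 3442.874889

L=144.913 V=3442.875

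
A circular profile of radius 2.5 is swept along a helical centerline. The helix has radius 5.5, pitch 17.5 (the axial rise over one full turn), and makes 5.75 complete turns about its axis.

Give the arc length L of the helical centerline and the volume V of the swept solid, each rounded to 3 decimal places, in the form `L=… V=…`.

2πR = 2π·5.5 = 34.557519
per-turn = √(34.557519² + 17.5²) = √(1194.2221 + 306.25) = √1500.4721 = 38.735928
L = 5.75 × 38.735928 = 222.731587
V = π·2.5² × L = 19.634954 × 222.731587 = 4373.324486

L=222.732 V=4373.324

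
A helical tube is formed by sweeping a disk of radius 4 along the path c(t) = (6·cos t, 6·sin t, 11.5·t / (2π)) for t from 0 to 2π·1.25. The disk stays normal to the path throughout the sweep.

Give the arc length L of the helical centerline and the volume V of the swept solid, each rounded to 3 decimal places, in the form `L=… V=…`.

2πR = 2π·6 = 37.699112
per-turn = √(37.699112² + 11.5²) = √(1421.2230 + 132.25) = √1553.4730 = 39.414122
L = 1.25 × 39.414122 = 49.267653
V = π·4² × L = 50.265482 × 49.267653 = 2476.462339

L=49.268 V=2476.462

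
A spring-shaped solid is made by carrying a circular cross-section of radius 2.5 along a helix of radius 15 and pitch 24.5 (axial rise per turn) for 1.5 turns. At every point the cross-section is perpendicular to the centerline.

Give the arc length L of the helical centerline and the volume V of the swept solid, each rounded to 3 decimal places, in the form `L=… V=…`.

2πR = 2π·15 = 94.247780
per-turn = √(94.247780² + 24.5²) = √(8882.6440 + 600.25) = √9482.8940 = 97.380152
L = 1.5 × 97.380152 = 146.070228
V = π·2.5² × L = 19.634954 × 146.070228 = 2868.082214

L=146.070 V=2868.082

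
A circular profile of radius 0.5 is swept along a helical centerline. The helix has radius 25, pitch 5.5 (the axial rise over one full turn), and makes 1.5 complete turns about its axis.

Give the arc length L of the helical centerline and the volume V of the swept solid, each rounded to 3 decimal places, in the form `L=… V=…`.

L=235.764 V=185.168

2πR = 2π·25 = 157.079633
per-turn = √(157.079633² + 5.5²) = √(24674.0110 + 30.25) = √24704.2610 = 157.175892
L = 1.5 × 157.175892 = 235.763838
V = π·0.5² × L = 0.785398 × 235.763838 = 185.168485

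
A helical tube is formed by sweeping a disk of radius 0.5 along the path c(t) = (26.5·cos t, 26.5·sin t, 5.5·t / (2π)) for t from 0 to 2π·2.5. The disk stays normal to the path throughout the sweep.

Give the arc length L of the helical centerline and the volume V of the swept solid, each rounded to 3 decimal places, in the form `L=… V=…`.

L=416.488 V=327.109

2πR = 2π·26.5 = 166.504411
per-turn = √(166.504411² + 5.5²) = √(27723.7188 + 30.25) = √27753.9688 = 166.595224
L = 2.5 × 166.595224 = 416.488061
V = π·0.5² × L = 0.785398 × 416.488061 = 327.108958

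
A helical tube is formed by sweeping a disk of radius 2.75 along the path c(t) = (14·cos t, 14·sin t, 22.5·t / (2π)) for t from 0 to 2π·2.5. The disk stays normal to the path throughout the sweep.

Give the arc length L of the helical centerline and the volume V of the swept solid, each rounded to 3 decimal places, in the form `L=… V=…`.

2πR = 2π·14 = 87.964594
per-turn = √(87.964594² + 22.5²) = √(7737.7699 + 506.25) = √8244.0199 = 90.796585
L = 2.5 × 90.796585 = 226.991463
V = π·2.75² × L = 23.758294 × 226.991463 = 5392.930003

L=226.991 V=5392.930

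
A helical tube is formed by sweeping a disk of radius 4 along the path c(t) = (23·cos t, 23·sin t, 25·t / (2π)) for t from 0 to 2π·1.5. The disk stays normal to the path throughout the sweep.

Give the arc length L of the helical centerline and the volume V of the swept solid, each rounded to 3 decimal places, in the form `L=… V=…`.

2πR = 2π·23 = 144.513262
per-turn = √(144.513262² + 25²) = √(20884.0829 + 625) = √21509.0829 = 146.659752
L = 1.5 × 146.659752 = 219.989628
V = π·4² × L = 50.265482 × 219.989628 = 11057.884801

L=219.990 V=11057.885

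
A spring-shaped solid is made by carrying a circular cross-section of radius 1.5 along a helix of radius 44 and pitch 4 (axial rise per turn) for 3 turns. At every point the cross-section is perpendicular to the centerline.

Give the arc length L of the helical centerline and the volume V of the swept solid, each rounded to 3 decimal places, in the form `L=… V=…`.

L=829.467 V=5863.159

2πR = 2π·44 = 276.460154
per-turn = √(276.460154² + 4²) = √(76430.2165 + 16) = √76446.2165 = 276.489089
L = 3 × 276.489089 = 829.467268
V = π·1.5² × L = 7.068583 × 829.467268 = 5863.158618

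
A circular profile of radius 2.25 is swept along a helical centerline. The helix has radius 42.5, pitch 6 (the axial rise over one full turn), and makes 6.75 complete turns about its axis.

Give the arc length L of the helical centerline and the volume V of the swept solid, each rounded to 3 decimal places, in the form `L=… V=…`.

L=1802.944 V=28674.581

2πR = 2π·42.5 = 267.035376
per-turn = √(267.035376² + 6²) = √(71307.8918 + 36) = √71343.8918 = 267.102774
L = 6.75 × 267.102774 = 1802.943723
V = π·2.25² × L = 15.904313 × 1802.943723 = 28674.580955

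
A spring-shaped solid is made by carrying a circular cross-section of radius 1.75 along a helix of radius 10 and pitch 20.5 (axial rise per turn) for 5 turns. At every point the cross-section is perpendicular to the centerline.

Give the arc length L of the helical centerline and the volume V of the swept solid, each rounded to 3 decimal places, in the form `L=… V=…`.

L=330.458 V=3179.376

2πR = 2π·10 = 62.831853
per-turn = √(62.831853² + 20.5²) = √(3947.8418 + 420.25) = √4368.0918 = 66.091541
L = 5 × 66.091541 = 330.457704
V = π·1.75² × L = 9.621128 × 330.457704 = 3179.375702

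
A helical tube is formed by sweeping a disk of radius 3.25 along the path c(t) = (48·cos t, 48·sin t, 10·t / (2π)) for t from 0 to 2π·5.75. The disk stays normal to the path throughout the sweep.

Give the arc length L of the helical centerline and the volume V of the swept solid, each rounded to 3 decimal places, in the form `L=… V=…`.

2πR = 2π·48 = 301.592895
per-turn = √(301.592895² + 10²) = √(90958.2742 + 100) = √91058.2742 = 301.758636
L = 5.75 × 301.758636 = 1735.112155
V = π·3.25² × L = 33.183072 × 1735.112155 = 57576.352258

L=1735.112 V=57576.352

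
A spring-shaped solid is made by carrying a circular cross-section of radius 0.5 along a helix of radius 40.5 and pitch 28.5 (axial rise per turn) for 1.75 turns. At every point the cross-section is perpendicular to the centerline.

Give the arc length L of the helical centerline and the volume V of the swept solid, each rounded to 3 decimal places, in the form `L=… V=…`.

2πR = 2π·40.5 = 254.469005
per-turn = √(254.469005² + 28.5²) = √(64754.4745 + 812.25) = √65566.7245 = 256.060002
L = 1.75 × 256.060002 = 448.105003
V = π·0.5² × L = 0.785398 × 448.105003 = 351.940846

L=448.105 V=351.941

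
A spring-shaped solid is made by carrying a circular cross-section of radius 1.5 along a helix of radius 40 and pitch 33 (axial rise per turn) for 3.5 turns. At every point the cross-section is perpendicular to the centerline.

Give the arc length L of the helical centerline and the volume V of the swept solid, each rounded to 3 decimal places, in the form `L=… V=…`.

L=887.196 V=6271.221

2πR = 2π·40 = 251.327412
per-turn = √(251.327412² + 33²) = √(63165.4682 + 1089) = √64254.4682 = 253.484651
L = 3.5 × 253.484651 = 887.196278
V = π·1.5² × L = 7.068583 × 887.196278 = 6271.220943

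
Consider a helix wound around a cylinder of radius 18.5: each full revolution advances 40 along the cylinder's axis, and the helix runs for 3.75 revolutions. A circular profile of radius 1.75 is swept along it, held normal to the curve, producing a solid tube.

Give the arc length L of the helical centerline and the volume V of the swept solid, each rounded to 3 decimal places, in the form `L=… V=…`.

L=460.983 V=4435.176

2πR = 2π·18.5 = 116.238928
per-turn = √(116.238928² + 40²) = √(13511.4884 + 1600) = √15111.4884 = 122.928794
L = 3.75 × 122.928794 = 460.982978
V = π·1.75² × L = 9.621128 × 460.982978 = 4435.176007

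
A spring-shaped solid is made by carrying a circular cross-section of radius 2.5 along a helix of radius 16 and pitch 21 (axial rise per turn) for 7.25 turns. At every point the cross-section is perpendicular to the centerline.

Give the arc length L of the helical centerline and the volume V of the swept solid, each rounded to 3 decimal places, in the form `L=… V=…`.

2πR = 2π·16 = 100.530965
per-turn = √(100.530965² + 21²) = √(10106.4749 + 441) = √10547.4749 = 102.700900
L = 7.25 × 102.700900 = 744.581527
V = π·2.5² × L = 19.634954 × 744.581527 = 14619.824088

L=744.582 V=14619.824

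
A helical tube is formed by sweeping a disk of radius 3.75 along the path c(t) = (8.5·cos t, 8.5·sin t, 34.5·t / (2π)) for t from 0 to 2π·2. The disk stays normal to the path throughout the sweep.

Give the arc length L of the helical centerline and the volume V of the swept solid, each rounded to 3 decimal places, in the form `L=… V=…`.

L=127.162 V=5617.860

2πR = 2π·8.5 = 53.407075
per-turn = √(53.407075² + 34.5²) = √(2852.3157 + 1190.25) = √4042.5657 = 63.581174
L = 2 × 63.581174 = 127.162348
V = π·3.75² × L = 44.178647 × 127.162348 = 5617.860434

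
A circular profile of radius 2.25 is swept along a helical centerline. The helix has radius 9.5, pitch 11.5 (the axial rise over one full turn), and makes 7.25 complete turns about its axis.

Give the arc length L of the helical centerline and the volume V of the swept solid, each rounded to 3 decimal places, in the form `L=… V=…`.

2πR = 2π·9.5 = 59.690260
per-turn = √(59.690260² + 11.5²) = √(3562.9272 + 132.25) = √3695.1772 = 60.787969
L = 7.25 × 60.787969 = 440.712776
V = π·2.25² × L = 15.904313 × 440.712776 = 7009.233849

L=440.713 V=7009.234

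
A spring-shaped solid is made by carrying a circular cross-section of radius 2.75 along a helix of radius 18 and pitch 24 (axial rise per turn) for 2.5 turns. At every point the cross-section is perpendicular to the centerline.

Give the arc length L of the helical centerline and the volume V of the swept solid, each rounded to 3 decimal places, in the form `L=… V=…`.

2πR = 2π·18 = 113.097336
per-turn = √(113.097336² + 24²) = √(12791.0073 + 576) = √13367.0073 = 115.615774
L = 2.5 × 115.615774 = 289.039436
V = π·2.75² × L = 23.758294 × 289.039436 = 6867.084030

L=289.039 V=6867.084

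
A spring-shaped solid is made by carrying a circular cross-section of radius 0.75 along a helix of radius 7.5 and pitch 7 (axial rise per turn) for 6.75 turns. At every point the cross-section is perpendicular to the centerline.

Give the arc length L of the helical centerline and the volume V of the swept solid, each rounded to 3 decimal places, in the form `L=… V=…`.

L=321.576 V=568.273

2πR = 2π·7.5 = 47.123890
per-turn = √(47.123890² + 7²) = √(2220.6610 + 49) = √2269.6610 = 47.640959
L = 6.75 × 47.640959 = 321.576474
V = π·0.75² × L = 1.767146 × 321.576474 = 568.272538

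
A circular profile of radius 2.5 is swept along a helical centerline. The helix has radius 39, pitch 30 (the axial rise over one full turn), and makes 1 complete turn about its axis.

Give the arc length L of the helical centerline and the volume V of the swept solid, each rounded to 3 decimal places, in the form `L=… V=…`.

2πR = 2π·39 = 245.044227
per-turn = √(245.044227² + 30²) = √(60046.6732 + 900) = √60946.6732 = 246.873800
L = 1 × 246.873800 = 246.873800
V = π·2.5² × L = 19.634954 × 246.873800 = 4847.355730

L=246.874 V=4847.356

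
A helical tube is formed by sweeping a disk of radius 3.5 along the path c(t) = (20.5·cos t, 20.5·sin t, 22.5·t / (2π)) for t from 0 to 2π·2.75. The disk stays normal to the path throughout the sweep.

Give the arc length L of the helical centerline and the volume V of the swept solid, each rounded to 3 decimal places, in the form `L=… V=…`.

L=359.578 V=13838.191

2πR = 2π·20.5 = 128.805299
per-turn = √(128.805299² + 22.5²) = √(16590.8050 + 506.25) = √17097.0550 = 130.755707
L = 2.75 × 130.755707 = 359.578195
V = π·3.5² × L = 38.484510 × 359.578195 = 13838.190649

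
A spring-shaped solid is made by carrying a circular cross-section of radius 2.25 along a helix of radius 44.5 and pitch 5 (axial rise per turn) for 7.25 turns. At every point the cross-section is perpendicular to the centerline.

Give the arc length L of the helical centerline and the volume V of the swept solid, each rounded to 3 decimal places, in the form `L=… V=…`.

2πR = 2π·44.5 = 279.601746
per-turn = √(279.601746² + 5²) = √(78177.1365 + 25) = √78202.1365 = 279.646449
L = 7.25 × 279.646449 = 2027.436756
V = π·2.25² × L = 15.904313 × 2027.436756 = 32244.988360

L=2027.437 V=32244.988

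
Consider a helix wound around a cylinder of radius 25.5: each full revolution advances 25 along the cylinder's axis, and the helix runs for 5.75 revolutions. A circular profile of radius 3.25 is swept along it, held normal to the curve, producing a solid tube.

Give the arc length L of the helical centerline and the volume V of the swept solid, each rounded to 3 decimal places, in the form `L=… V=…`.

L=932.420 V=30940.546

2πR = 2π·25.5 = 160.221225
per-turn = √(160.221225² + 25²) = √(25670.8410 + 625) = √26295.8410 = 162.159924
L = 5.75 × 162.159924 = 932.419565
V = π·3.25² × L = 33.183072 × 932.419565 = 30940.545926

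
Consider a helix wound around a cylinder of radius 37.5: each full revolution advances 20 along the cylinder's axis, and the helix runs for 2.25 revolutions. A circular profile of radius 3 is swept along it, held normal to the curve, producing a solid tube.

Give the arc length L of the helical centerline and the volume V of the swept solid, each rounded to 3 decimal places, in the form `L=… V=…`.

L=532.050 V=15043.365

2πR = 2π·37.5 = 235.619449
per-turn = √(235.619449² + 20²) = √(55516.5248 + 400) = √55916.5248 = 236.466752
L = 2.25 × 236.466752 = 532.050192
V = π·3² × L = 28.274334 × 532.050192 = 15043.364765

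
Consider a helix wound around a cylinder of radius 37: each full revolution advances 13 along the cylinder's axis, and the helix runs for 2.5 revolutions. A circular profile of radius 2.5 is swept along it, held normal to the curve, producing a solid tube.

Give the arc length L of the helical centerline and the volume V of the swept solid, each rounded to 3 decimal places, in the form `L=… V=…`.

2πR = 2π·37 = 232.477856
per-turn = √(232.477856² + 13²) = √(54045.9537 + 169) = √54214.9537 = 232.841048
L = 2.5 × 232.841048 = 582.102620
V = π·2.5² × L = 19.634954 × 582.102620 = 11429.558223

L=582.103 V=11429.558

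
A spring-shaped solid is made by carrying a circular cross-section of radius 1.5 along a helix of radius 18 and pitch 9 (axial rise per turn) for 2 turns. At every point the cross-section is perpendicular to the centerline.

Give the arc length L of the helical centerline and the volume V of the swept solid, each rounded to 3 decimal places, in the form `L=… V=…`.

L=226.910 V=1603.930

2πR = 2π·18 = 113.097336
per-turn = √(113.097336² + 9²) = √(12791.0073 + 81) = √12872.0073 = 113.454869
L = 2 × 113.454869 = 226.909738
V = π·1.5² × L = 7.068583 × 226.909738 = 1603.930424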